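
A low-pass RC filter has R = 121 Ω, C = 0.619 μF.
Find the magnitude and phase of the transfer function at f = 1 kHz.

Step 1 — Angular frequency: ω = 2π·1000 = 6283 rad/s.
Step 2 — Transfer function: H(jω) = 1/(1 + jωRC).
Step 3 — Denominator: 1 + jωRC = 1 + j·6283·121·6.19e-07 = 1 + j0.4706.
Step 4 — H = 0.8187 - j0.3853.
Step 5 — Magnitude: |H| = 0.9048 (-0.9 dB); phase: φ = -25.2°.

|H| = 0.9048 (-0.9 dB), φ = -25.2°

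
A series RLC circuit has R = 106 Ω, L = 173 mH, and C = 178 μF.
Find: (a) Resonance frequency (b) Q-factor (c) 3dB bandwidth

Step 1 — Resonance condition Im(Z)=0 gives ω₀ = 1/√(LC).
Step 2 — ω₀ = 1/√(0.173·0.000178) = 180.2 rad/s.
Step 3 — f₀ = ω₀/(2π) = 28.68 Hz.
Step 4 — Series Q: Q = ω₀L/R = 180.2·0.173/106 = 0.2941.
Step 5 — 3dB bandwidth: Δω = ω₀/Q = 612.7 rad/s; BW = Δω/(2π) = 97.52 Hz.

(a) f₀ = 28.68 Hz  (b) Q = 0.2941  (c) BW = 97.52 Hz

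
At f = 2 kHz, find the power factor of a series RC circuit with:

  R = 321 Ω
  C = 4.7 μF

Step 1 — Angular frequency: ω = 2π·f = 2π·2000 = 1.257e+04 rad/s.
Step 2 — Component impedances:
  R: Z = R = 321 Ω
  C: Z = 1/(jωC) = -j/(ω·C) = 0 - j16.93 Ω
Step 3 — Series combination: Z_total = R + C = 321 - j16.93 Ω = 321.4∠-3.0° Ω.
Step 4 — Power factor: PF = cos(φ) = Re(Z)/|Z| = 321/321.45 = 0.9986.
Step 5 — Type: Im(Z) = -16.93 ⇒ leading (phase φ = -3.0°).

PF = 0.9986 (leading, φ = -3.0°)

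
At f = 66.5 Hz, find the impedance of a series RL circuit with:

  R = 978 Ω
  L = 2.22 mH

Step 1 — Angular frequency: ω = 2π·f = 2π·66.5 = 417.8 rad/s.
Step 2 — Component impedances:
  R: Z = R = 978 Ω
  L: Z = jωL = j·417.8·0.00222 = 0 + j0.9276 Ω
Step 3 — Series combination: Z_total = R + L = 978 + j0.9276 Ω = 978∠0.1° Ω.

Z = 978 + j0.9276 Ω = 978∠0.1° Ω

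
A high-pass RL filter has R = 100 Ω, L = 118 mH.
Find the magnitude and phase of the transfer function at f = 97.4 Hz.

Step 1 — Angular frequency: ω = 2π·97.4 = 612 rad/s.
Step 2 — Transfer function: H(jω) = jωL/(R + jωL).
Step 3 — Numerator jωL = j·72.21; denominator R + jωL = 100 + j72.21.
Step 4 — H = 0.3427 + j0.4746.
Step 5 — Magnitude: |H| = 0.5854 (-4.7 dB); phase: φ = 54.2°.

|H| = 0.5854 (-4.7 dB), φ = 54.2°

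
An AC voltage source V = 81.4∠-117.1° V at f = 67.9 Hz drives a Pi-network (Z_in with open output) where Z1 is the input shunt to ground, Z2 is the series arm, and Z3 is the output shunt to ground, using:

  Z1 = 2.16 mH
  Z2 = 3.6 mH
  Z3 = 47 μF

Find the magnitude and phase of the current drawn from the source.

Step 1 — Angular frequency: ω = 2π·f = 2π·67.9 = 426.6 rad/s.
Step 2 — Component impedances:
  Z1: Z = jωL = j·426.6·0.00216 = 0 + j0.9215 Ω
  Z2: Z = jωL = j·426.6·0.0036 = 0 + j1.536 Ω
  Z3: Z = 1/(jωC) = -j/(ω·C) = 0 - j49.87 Ω
Step 3 — With open output, the series arm Z2 and the output shunt Z3 appear in series to ground: Z2 + Z3 = 0 - j48.34 Ω.
Step 4 — Parallel with input shunt Z1: Z_in = Z1 || (Z2 + Z3) = 0 + j0.9394 Ω = 0.9394∠90.0° Ω.
Step 5 — Source phasor: V = 81.4∠-117.1° V = -37.08 - j72.46 V.
Step 6 — Ohm's law: I = V / Z_total = (-37.08 - j72.46) / (0 + j0.9394) = -77.14 + j39.47 A.
Step 7 — Convert to polar: |I| = 86.65 A, ∠I = 152.9°.

I = 86.65∠152.9° A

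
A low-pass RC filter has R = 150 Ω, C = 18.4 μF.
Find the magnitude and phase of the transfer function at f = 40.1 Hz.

Step 1 — Angular frequency: ω = 2π·40.1 = 252 rad/s.
Step 2 — Transfer function: H(jω) = 1/(1 + jωRC).
Step 3 — Denominator: 1 + jωRC = 1 + j·252·150·1.84e-05 = 1 + j0.6954.
Step 4 — H = 0.674 - j0.4687.
Step 5 — Magnitude: |H| = 0.821 (-1.7 dB); phase: φ = -34.8°.

|H| = 0.821 (-1.7 dB), φ = -34.8°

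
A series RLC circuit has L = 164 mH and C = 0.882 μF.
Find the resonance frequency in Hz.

Step 1 — Resonance condition Im(Z)=0 gives ω₀ = 1/√(LC).
Step 2 — ω₀ = 1/√(0.164·8.82e-07) = 2629 rad/s.
Step 3 — f₀ = ω₀/(2π) = 418.5 Hz.

f₀ = 418.5 Hz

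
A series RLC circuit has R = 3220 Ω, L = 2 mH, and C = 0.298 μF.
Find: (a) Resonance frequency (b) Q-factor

Step 1 — Resonance condition Im(Z)=0 gives ω₀ = 1/√(LC).
Step 2 — ω₀ = 1/√(0.002·2.98e-07) = 4.096e+04 rad/s.
Step 3 — f₀ = ω₀/(2π) = 6519 Hz.
Step 4 — Series Q: Q = ω₀L/R = 4.096e+04·0.002/3220 = 0.02544.

(a) f₀ = 6519 Hz  (b) Q = 0.02544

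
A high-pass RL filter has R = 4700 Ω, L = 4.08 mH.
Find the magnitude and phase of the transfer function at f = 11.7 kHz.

Step 1 — Angular frequency: ω = 2π·1.17e+04 = 7.351e+04 rad/s.
Step 2 — Transfer function: H(jω) = jωL/(R + jωL).
Step 3 — Numerator jωL = j·299.9; denominator R + jωL = 4700 + j299.9.
Step 4 — H = 0.004056 + j0.06356.
Step 5 — Magnitude: |H| = 0.06369 (-23.9 dB); phase: φ = 86.3°.

|H| = 0.06369 (-23.9 dB), φ = 86.3°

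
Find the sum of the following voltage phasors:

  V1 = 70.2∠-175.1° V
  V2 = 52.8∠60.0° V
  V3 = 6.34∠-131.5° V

Step 1 — Convert each phasor to rectangular form:
  V1 = 70.2·(cos(-175.1°) + j·sin(-175.1°)) = -69.94 - j5.996 V
  V2 = 52.8·(cos(60.0°) + j·sin(60.0°)) = 26.4 + j45.73 V
  V3 = 6.34·(cos(-131.5°) + j·sin(-131.5°)) = -4.201 - j4.748 V
Step 2 — Sum components: V_total = -47.74 + j34.98 V.
Step 3 — Convert to polar: |V_total| = 59.19 V, ∠V_total = 143.8°.

V_total = 59.19∠143.8° V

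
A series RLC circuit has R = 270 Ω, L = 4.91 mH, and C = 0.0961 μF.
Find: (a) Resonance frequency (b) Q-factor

Step 1 — Resonance condition Im(Z)=0 gives ω₀ = 1/√(LC).
Step 2 — ω₀ = 1/√(0.00491·9.61e-08) = 4.604e+04 rad/s.
Step 3 — f₀ = ω₀/(2π) = 7327 Hz.
Step 4 — Series Q: Q = ω₀L/R = 4.604e+04·0.00491/270 = 0.8372.

(a) f₀ = 7327 Hz  (b) Q = 0.8372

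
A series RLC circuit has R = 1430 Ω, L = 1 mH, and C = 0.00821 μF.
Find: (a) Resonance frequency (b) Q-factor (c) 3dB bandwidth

Step 1 — Resonance: ω₀ = 1/√(LC) = 1/√(0.001·8.21e-09) = 3.49e+05 rad/s.
Step 2 — f₀ = ω₀/(2π) = 5.555e+04 Hz.
Step 3 — Series Q: Q = ω₀L/R = 3.49e+05·0.001/1430 = 0.2441.
Step 4 — Bandwidth: Δω = ω₀/Q = 1.43e+06 rad/s; BW = Δω/(2π) = 2.276e+05 Hz.

(a) f₀ = 5.555e+04 Hz  (b) Q = 0.2441  (c) BW = 2.276e+05 Hz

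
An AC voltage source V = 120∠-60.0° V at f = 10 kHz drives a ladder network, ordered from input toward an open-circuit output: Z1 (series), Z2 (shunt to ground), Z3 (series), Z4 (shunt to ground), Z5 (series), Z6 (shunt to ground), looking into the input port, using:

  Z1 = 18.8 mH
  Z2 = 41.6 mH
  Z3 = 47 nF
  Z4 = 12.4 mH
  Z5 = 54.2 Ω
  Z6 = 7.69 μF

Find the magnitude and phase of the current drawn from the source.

Step 1 — Angular frequency: ω = 2π·f = 2π·1e+04 = 6.283e+04 rad/s.
Step 2 — Component impedances:
  Z1: Z = jωL = j·6.283e+04·0.0188 = 0 + j1181 Ω
  Z2: Z = jωL = j·6.283e+04·0.0416 = 0 + j2614 Ω
  Z3: Z = 1/(jωC) = -j/(ω·C) = 0 - j338.6 Ω
  Z4: Z = jωL = j·6.283e+04·0.0124 = 0 + j779.1 Ω
  Z5: Z = R = 54.2 Ω
  Z6: Z = 1/(jωC) = -j/(ω·C) = 0 - j2.07 Ω
Step 3 — Ladder network (open output): work backward from the far end, alternating series and parallel combinations. Z_in = 71.42 + j796.2 Ω = 799.4∠84.9° Ω.
Step 4 — Source phasor: V = 120∠-60.0° V = 60 - j103.9 V.
Step 5 — Ohm's law: I = V / Z_total = (60 - j103.9) / (71.42 + j796.2) = -0.1228 - j0.08638 A.
Step 6 — Convert to polar: |I| = 0.1501 A, ∠I = -144.9°.

I = 0.1501∠-144.9° A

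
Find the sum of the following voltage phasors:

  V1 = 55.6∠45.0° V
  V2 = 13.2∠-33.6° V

Step 1 — Convert each phasor to rectangular form:
  V1 = 55.6·(cos(45.0°) + j·sin(45.0°)) = 39.32 + j39.32 V
  V2 = 13.2·(cos(-33.6°) + j·sin(-33.6°)) = 10.99 - j7.305 V
Step 2 — Sum components: V_total = 50.31 + j32.01 V.
Step 3 — Convert to polar: |V_total| = 59.63 V, ∠V_total = 32.5°.

V_total = 59.63∠32.5° V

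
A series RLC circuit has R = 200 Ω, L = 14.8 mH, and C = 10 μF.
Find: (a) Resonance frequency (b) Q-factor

Step 1 — Resonance condition Im(Z)=0 gives ω₀ = 1/√(LC).
Step 2 — ω₀ = 1/√(0.0148·1e-05) = 2599 rad/s.
Step 3 — f₀ = ω₀/(2π) = 413.7 Hz.
Step 4 — Series Q: Q = ω₀L/R = 2599·0.0148/200 = 0.1924.

(a) f₀ = 413.7 Hz  (b) Q = 0.1924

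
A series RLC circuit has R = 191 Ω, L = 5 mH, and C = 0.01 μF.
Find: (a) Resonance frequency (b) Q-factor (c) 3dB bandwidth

Step 1 — Resonance condition Im(Z)=0 gives ω₀ = 1/√(LC).
Step 2 — ω₀ = 1/√(0.005·1e-08) = 1.414e+05 rad/s.
Step 3 — f₀ = ω₀/(2π) = 2.251e+04 Hz.
Step 4 — Series Q: Q = ω₀L/R = 1.414e+05·0.005/191 = 3.702.
Step 5 — 3dB bandwidth: Δω = ω₀/Q = 3.82e+04 rad/s; BW = Δω/(2π) = 6080 Hz.

(a) f₀ = 2.251e+04 Hz  (b) Q = 3.702  (c) BW = 6080 Hz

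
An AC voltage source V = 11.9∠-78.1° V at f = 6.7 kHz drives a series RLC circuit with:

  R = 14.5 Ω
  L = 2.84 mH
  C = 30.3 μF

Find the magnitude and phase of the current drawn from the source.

Step 1 — Angular frequency: ω = 2π·f = 2π·6700 = 4.21e+04 rad/s.
Step 2 — Component impedances:
  R: Z = R = 14.5 Ω
  L: Z = jωL = j·4.21e+04·0.00284 = 0 + j119.6 Ω
  C: Z = 1/(jωC) = -j/(ω·C) = 0 - j0.784 Ω
Step 3 — Series combination: Z_total = R + L + C = 14.5 + j118.8 Ω = 119.7∠83.0° Ω.
Step 4 — Source phasor: V = 11.9∠-78.1° V = 2.454 - j11.64 V.
Step 5 — Ohm's law: I = V / Z_total = (2.454 - j11.64) / (14.5 + j118.8) = -0.09411 - j0.03215 A.
Step 6 — Convert to polar: |I| = 0.09945 A, ∠I = -161.1°.

I = 0.09945∠-161.1° A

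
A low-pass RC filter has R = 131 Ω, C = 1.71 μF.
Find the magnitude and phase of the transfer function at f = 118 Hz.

Step 1 — Angular frequency: ω = 2π·118 = 741.4 rad/s.
Step 2 — Transfer function: H(jω) = 1/(1 + jωRC).
Step 3 — Denominator: 1 + jωRC = 1 + j·741.4·131·1.71e-06 = 1 + j0.1661.
Step 4 — H = 0.9732 - j0.1616.
Step 5 — Magnitude: |H| = 0.9865 (-0.1 dB); phase: φ = -9.4°.

|H| = 0.9865 (-0.1 dB), φ = -9.4°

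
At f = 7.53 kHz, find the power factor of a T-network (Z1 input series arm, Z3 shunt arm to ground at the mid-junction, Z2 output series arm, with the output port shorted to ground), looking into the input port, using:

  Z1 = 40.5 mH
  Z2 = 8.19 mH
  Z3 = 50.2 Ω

Step 1 — Angular frequency: ω = 2π·f = 2π·7530 = 4.731e+04 rad/s.
Step 2 — Component impedances:
  Z1: Z = jωL = j·4.731e+04·0.0405 = 0 + j1916 Ω
  Z2: Z = jωL = j·4.731e+04·0.00819 = 0 + j387.5 Ω
  Z3: Z = R = 50.2 Ω
Step 3 — With the output port shorted to ground, the output series arm Z2 runs from the junction to ground; the shunt arm Z3 also runs from the junction to ground. They appear in parallel: Z3 || Z2 = 49.37 + j6.396 Ω.
Step 4 — Series with input arm Z1: Z_in = Z1 + (Z3 || Z2) = 49.37 + j1923 Ω = 1923∠88.5° Ω.
Step 5 — Power factor: PF = cos(φ) = Re(Z)/|Z| = 49.37/1923 = 0.02567.
Step 6 — Type: Im(Z) = 1923 ⇒ lagging (phase φ = 88.5°).

PF = 0.02567 (lagging, φ = 88.5°)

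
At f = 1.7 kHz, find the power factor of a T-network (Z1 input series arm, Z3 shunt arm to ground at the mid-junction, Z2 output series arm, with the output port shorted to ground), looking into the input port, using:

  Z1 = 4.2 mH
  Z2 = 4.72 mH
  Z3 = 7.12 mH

Step 1 — Angular frequency: ω = 2π·f = 2π·1700 = 1.068e+04 rad/s.
Step 2 — Component impedances:
  Z1: Z = jωL = j·1.068e+04·0.0042 = 0 + j44.86 Ω
  Z2: Z = jωL = j·1.068e+04·0.00472 = 0 + j50.42 Ω
  Z3: Z = jωL = j·1.068e+04·0.00712 = 0 + j76.05 Ω
Step 3 — With the output port shorted to ground, the output series arm Z2 runs from the junction to ground; the shunt arm Z3 also runs from the junction to ground. They appear in parallel: Z3 || Z2 = 0 + j30.32 Ω.
Step 4 — Series with input arm Z1: Z_in = Z1 + (Z3 || Z2) = 0 + j75.18 Ω = 75.18∠90.0° Ω.
Step 5 — Power factor: PF = cos(φ) = Re(Z)/|Z| = 0/75.18 = 0.
Step 6 — Type: Im(Z) = 75.18 ⇒ lagging (phase φ = 90.0°).

PF = 0 (lagging, φ = 90.0°)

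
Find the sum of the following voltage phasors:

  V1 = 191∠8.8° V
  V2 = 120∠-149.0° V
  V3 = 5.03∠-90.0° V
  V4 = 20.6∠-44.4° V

Step 1 — Convert each phasor to rectangular form:
  V1 = 191·(cos(8.8°) + j·sin(8.8°)) = 188.8 + j29.22 V
  V2 = 120·(cos(-149.0°) + j·sin(-149.0°)) = -102.9 - j61.8 V
  V3 = 5.03·(cos(-90.0°) + j·sin(-90.0°)) = 0 - j5.03 V
  V4 = 20.6·(cos(-44.4°) + j·sin(-44.4°)) = 14.72 - j14.41 V
Step 2 — Sum components: V_total = 100.6 - j52.03 V.
Step 3 — Convert to polar: |V_total| = 113.3 V, ∠V_total = -27.3°.

V_total = 113.3∠-27.3° V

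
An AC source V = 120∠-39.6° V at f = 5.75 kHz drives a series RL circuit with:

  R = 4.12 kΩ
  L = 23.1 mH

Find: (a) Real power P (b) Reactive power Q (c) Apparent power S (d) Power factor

Step 1 — Angular frequency: ω = 2π·f = 2π·5750 = 3.613e+04 rad/s.
Step 2 — Component impedances:
  R: Z = R = 4120 Ω
  L: Z = jωL = j·3.613e+04·0.0231 = 0 + j834.6 Ω
Step 3 — Series combination: Z_total = R + L = 4120 + j834.6 Ω = 4204∠11.5° Ω.
Step 4 — Source phasor: V = 120∠-39.6° V = 92.46 - j76.49 V.
Step 5 — Current: I = V / Z = 0.01795 - j0.0222 A = 0.02855∠-51.1° A.
Step 6 — Complex power: S = V·I* = 3.357 + j0.6801 VA.
Step 7 — Real power: P = Re(S) = 3.357 W.
Step 8 — Reactive power: Q = Im(S) = 0.6801 VAR.
Step 9 — Apparent power: |S| = 3.426 VA.
Step 10 — Power factor: PF = P/|S| = 0.9801 (lagging).

(a) P = 3.357 W  (b) Q = 0.6801 VAR  (c) S = 3.426 VA  (d) PF = 0.9801 (lagging)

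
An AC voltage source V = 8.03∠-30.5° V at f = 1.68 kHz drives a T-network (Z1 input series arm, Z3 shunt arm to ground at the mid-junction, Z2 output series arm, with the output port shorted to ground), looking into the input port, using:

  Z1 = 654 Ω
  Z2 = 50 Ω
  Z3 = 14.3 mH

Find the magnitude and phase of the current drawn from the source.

Step 1 — Angular frequency: ω = 2π·f = 2π·1680 = 1.056e+04 rad/s.
Step 2 — Component impedances:
  Z1: Z = R = 654 Ω
  Z2: Z = R = 50 Ω
  Z3: Z = jωL = j·1.056e+04·0.0143 = 0 + j150.9 Ω
Step 3 — With the output port shorted to ground, the output series arm Z2 runs from the junction to ground; the shunt arm Z3 also runs from the junction to ground. They appear in parallel: Z3 || Z2 = 45.06 + j14.92 Ω.
Step 4 — Series with input arm Z1: Z_in = Z1 + (Z3 || Z2) = 699.1 + j14.92 Ω = 699.2∠1.2° Ω.
Step 5 — Source phasor: V = 8.03∠-30.5° V = 6.919 - j4.076 V.
Step 6 — Ohm's law: I = V / Z_total = (6.919 - j4.076) / (699.1 + j14.92) = 0.009769 - j0.006039 A.
Step 7 — Convert to polar: |I| = 0.01148 A, ∠I = -31.7°.

I = 0.01148∠-31.7° A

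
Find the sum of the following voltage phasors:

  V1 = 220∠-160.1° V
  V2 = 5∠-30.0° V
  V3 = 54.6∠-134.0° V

Step 1 — Convert each phasor to rectangular form:
  V1 = 220·(cos(-160.1°) + j·sin(-160.1°)) = -206.9 - j74.88 V
  V2 = 5·(cos(-30.0°) + j·sin(-30.0°)) = 4.33 - j2.5 V
  V3 = 54.6·(cos(-134.0°) + j·sin(-134.0°)) = -37.93 - j39.28 V
Step 2 — Sum components: V_total = -240.5 - j116.7 V.
Step 3 — Convert to polar: |V_total| = 267.3 V, ∠V_total = -154.1°.

V_total = 267.3∠-154.1° V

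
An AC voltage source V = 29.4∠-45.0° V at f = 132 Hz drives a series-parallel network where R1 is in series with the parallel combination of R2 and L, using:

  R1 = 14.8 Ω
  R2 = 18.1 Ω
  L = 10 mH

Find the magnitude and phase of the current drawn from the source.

Step 1 — Angular frequency: ω = 2π·f = 2π·132 = 829.4 rad/s.
Step 2 — Component impedances:
  R1: Z = R = 14.8 Ω
  R2: Z = R = 18.1 Ω
  L: Z = jωL = j·829.4·0.01 = 0 + j8.294 Ω
Step 3 — Parallel branch: R2 || L = 1/(1/R2 + 1/L) = 3.141 + j6.855 Ω.
Step 4 — Series with R1: Z_total = R1 + (R2 || L) = 17.94 + j6.855 Ω = 19.21∠20.9° Ω.
Step 5 — Source phasor: V = 29.4∠-45.0° V = 20.79 - j20.79 V.
Step 6 — Ohm's law: I = V / Z_total = (20.79 - j20.79) / (17.94 + j6.855) = 0.6248 - j1.397 A.
Step 7 — Convert to polar: |I| = 1.531 A, ∠I = -65.9°.

I = 1.531∠-65.9° A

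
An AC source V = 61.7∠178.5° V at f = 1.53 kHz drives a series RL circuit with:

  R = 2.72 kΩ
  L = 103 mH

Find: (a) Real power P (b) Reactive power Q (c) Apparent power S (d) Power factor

Step 1 — Angular frequency: ω = 2π·f = 2π·1530 = 9613 rad/s.
Step 2 — Component impedances:
  R: Z = R = 2720 Ω
  L: Z = jωL = j·9613·0.103 = 0 + j990.2 Ω
Step 3 — Series combination: Z_total = R + L = 2720 + j990.2 Ω = 2895∠20.0° Ω.
Step 4 — Source phasor: V = 61.7∠178.5° V = -61.68 + j1.615 V.
Step 5 — Current: I = V / Z = -0.01983 + j0.007813 A = 0.02132∠158.5° A.
Step 6 — Complex power: S = V·I* = 1.236 + j0.4499 VA.
Step 7 — Real power: P = Re(S) = 1.236 W.
Step 8 — Reactive power: Q = Im(S) = 0.4499 VAR.
Step 9 — Apparent power: |S| = 1.315 VA.
Step 10 — Power factor: PF = P/|S| = 0.9397 (lagging).

(a) P = 1.236 W  (b) Q = 0.4499 VAR  (c) S = 1.315 VA  (d) PF = 0.9397 (lagging)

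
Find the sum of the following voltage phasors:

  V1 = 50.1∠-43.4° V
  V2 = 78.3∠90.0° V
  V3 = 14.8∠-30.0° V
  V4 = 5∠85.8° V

Step 1 — Convert each phasor to rectangular form:
  V1 = 50.1·(cos(-43.4°) + j·sin(-43.4°)) = 36.4 - j34.42 V
  V2 = 78.3·(cos(90.0°) + j·sin(90.0°)) = 0 + j78.3 V
  V3 = 14.8·(cos(-30.0°) + j·sin(-30.0°)) = 12.82 - j7.4 V
  V4 = 5·(cos(85.8°) + j·sin(85.8°)) = 0.3662 + j4.987 V
Step 2 — Sum components: V_total = 49.58 + j41.46 V.
Step 3 — Convert to polar: |V_total| = 64.64 V, ∠V_total = 39.9°.

V_total = 64.64∠39.9° V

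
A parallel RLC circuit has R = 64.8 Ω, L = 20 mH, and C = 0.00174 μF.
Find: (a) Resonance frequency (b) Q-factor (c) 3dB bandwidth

Step 1 — Resonance: ω₀ = 1/√(LC) = 1/√(0.02·1.74e-09) = 1.695e+05 rad/s.
Step 2 — f₀ = ω₀/(2π) = 2.698e+04 Hz.
Step 3 — Parallel Q: Q = R/(ω₀L) = 64.8/(1.695e+05·0.02) = 0.01911.
Step 4 — Bandwidth: Δω = ω₀/Q = 8.869e+06 rad/s; BW = Δω/(2π) = 1.412e+06 Hz.

(a) f₀ = 2.698e+04 Hz  (b) Q = 0.01911  (c) BW = 1.412e+06 Hz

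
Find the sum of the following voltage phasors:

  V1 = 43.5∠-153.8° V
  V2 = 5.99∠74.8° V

Step 1 — Convert each phasor to rectangular form:
  V1 = 43.5·(cos(-153.8°) + j·sin(-153.8°)) = -39.03 - j19.21 V
  V2 = 5.99·(cos(74.8°) + j·sin(74.8°)) = 1.571 + j5.78 V
Step 2 — Sum components: V_total = -37.46 - j13.43 V.
Step 3 — Convert to polar: |V_total| = 39.79 V, ∠V_total = -160.3°.

V_total = 39.79∠-160.3° V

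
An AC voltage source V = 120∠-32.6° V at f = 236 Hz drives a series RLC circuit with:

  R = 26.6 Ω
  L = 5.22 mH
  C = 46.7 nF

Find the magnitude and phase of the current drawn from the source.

Step 1 — Angular frequency: ω = 2π·f = 2π·236 = 1483 rad/s.
Step 2 — Component impedances:
  R: Z = R = 26.6 Ω
  L: Z = jωL = j·1483·0.00522 = 0 + j7.74 Ω
  C: Z = 1/(jωC) = -j/(ω·C) = 0 - j1.444e+04 Ω
Step 3 — Series combination: Z_total = R + L + C = 26.6 - j1.443e+04 Ω = 1.443e+04∠-89.9° Ω.
Step 4 — Source phasor: V = 120∠-32.6° V = 101.1 - j64.65 V.
Step 5 — Ohm's law: I = V / Z_total = (101.1 - j64.65) / (26.6 - j1.443e+04) = 0.004492 + j0.006996 A.
Step 6 — Convert to polar: |I| = 0.008314 A, ∠I = 57.3°.

I = 0.008314∠57.3° A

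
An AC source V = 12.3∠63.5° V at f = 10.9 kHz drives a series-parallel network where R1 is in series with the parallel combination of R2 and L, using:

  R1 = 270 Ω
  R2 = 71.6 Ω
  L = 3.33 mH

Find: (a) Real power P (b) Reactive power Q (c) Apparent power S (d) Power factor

Step 1 — Angular frequency: ω = 2π·f = 2π·1.09e+04 = 6.849e+04 rad/s.
Step 2 — Component impedances:
  R1: Z = R = 270 Ω
  R2: Z = R = 71.6 Ω
  L: Z = jωL = j·6.849e+04·0.00333 = 0 + j228.1 Ω
Step 3 — Parallel branch: R2 || L = 1/(1/R2 + 1/L) = 65.18 + j20.46 Ω.
Step 4 — Series with R1: Z_total = R1 + (R2 || L) = 335.2 + j20.46 Ω = 335.8∠3.5° Ω.
Step 5 — Source phasor: V = 12.3∠63.5° V = 5.488 + j11.01 V.
Step 6 — Current: I = V / Z = 0.01831 + j0.03172 A = 0.03663∠60.0° A.
Step 7 — Complex power: S = V·I* = 0.4497 + j0.02745 VA.
Step 8 — Real power: P = Re(S) = 0.4497 W.
Step 9 — Reactive power: Q = Im(S) = 0.02745 VAR.
Step 10 — Apparent power: |S| = 0.4505 VA.
Step 11 — Power factor: PF = P/|S| = 0.9981 (lagging).

(a) P = 0.4497 W  (b) Q = 0.02745 VAR  (c) S = 0.4505 VA  (d) PF = 0.9981 (lagging)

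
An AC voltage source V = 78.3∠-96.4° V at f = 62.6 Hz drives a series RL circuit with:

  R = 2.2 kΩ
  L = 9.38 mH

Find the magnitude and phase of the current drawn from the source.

Step 1 — Angular frequency: ω = 2π·f = 2π·62.6 = 393.3 rad/s.
Step 2 — Component impedances:
  R: Z = R = 2200 Ω
  L: Z = jωL = j·393.3·0.00938 = 0 + j3.689 Ω
Step 3 — Series combination: Z_total = R + L = 2200 + j3.689 Ω = 2200∠0.1° Ω.
Step 4 — Source phasor: V = 78.3∠-96.4° V = -8.728 - j77.81 V.
Step 5 — Ohm's law: I = V / Z_total = (-8.728 - j77.81) / (2200 + j3.689) = -0.004027 - j0.03536 A.
Step 6 — Convert to polar: |I| = 0.03559 A, ∠I = -96.5°.

I = 0.03559∠-96.5° A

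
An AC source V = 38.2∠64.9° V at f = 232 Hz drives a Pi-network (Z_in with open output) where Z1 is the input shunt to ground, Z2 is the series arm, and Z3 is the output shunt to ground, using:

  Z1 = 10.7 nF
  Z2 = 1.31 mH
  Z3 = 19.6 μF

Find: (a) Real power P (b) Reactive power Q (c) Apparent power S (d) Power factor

Step 1 — Angular frequency: ω = 2π·f = 2π·232 = 1458 rad/s.
Step 2 — Component impedances:
  Z1: Z = 1/(jωC) = -j/(ω·C) = 0 - j6.411e+04 Ω
  Z2: Z = jωL = j·1458·0.00131 = 0 + j1.91 Ω
  Z3: Z = 1/(jωC) = -j/(ω·C) = 0 - j35 Ω
Step 3 — With open output, the series arm Z2 and the output shunt Z3 appear in series to ground: Z2 + Z3 = 0 - j33.09 Ω.
Step 4 — Parallel with input shunt Z1: Z_in = Z1 || (Z2 + Z3) = 0 - j33.07 Ω = 33.07∠-90.0° Ω.
Step 5 — Source phasor: V = 38.2∠64.9° V = 16.2 + j34.59 V.
Step 6 — Current: I = V / Z = -1.046 + j0.4899 A = 1.155∠154.9° A.
Step 7 — Complex power: S = V·I* = 0 - j44.12 VA.
Step 8 — Real power: P = Re(S) = 0 W.
Step 9 — Reactive power: Q = Im(S) = -44.12 VAR.
Step 10 — Apparent power: |S| = 44.12 VA.
Step 11 — Power factor: PF = P/|S| = 0 (leading).

(a) P = 0 W  (b) Q = -44.12 VAR  (c) S = 44.12 VA  (d) PF = 0 (leading)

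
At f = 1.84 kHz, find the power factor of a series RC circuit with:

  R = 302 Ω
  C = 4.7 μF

Step 1 — Angular frequency: ω = 2π·f = 2π·1840 = 1.156e+04 rad/s.
Step 2 — Component impedances:
  R: Z = R = 302 Ω
  C: Z = 1/(jωC) = -j/(ω·C) = 0 - j18.4 Ω
Step 3 — Series combination: Z_total = R + C = 302 - j18.4 Ω = 302.6∠-3.5° Ω.
Step 4 — Power factor: PF = cos(φ) = Re(Z)/|Z| = 302/302.56 = 0.9981.
Step 5 — Type: Im(Z) = -18.4 ⇒ leading (phase φ = -3.5°).

PF = 0.9981 (leading, φ = -3.5°)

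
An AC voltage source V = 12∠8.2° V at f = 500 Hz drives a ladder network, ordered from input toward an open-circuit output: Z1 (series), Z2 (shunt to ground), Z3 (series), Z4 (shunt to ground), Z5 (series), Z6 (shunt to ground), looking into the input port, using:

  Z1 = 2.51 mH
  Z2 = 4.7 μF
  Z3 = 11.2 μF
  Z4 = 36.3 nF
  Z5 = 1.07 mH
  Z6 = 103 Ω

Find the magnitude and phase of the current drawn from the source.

Step 1 — Angular frequency: ω = 2π·f = 2π·500 = 3142 rad/s.
Step 2 — Component impedances:
  Z1: Z = jωL = j·3142·0.00251 = 0 + j7.885 Ω
  Z2: Z = 1/(jωC) = -j/(ω·C) = 0 - j67.73 Ω
  Z3: Z = 1/(jωC) = -j/(ω·C) = 0 - j28.42 Ω
  Z4: Z = 1/(jωC) = -j/(ω·C) = 0 - j8769 Ω
  Z5: Z = jωL = j·3142·0.00107 = 0 + j3.362 Ω
  Z6: Z = R = 103 Ω
Step 3 — Ladder network (open output): work backward from the far end, alternating series and parallel combinations. Z_in = 24.3 - j37.68 Ω = 44.84∠-57.2° Ω.
Step 4 — Source phasor: V = 12∠8.2° V = 11.88 + j1.712 V.
Step 5 — Ohm's law: I = V / Z_total = (11.88 + j1.712) / (24.3 - j37.68) = 0.1115 + j0.2433 A.
Step 6 — Convert to polar: |I| = 0.2676 A, ∠I = 65.4°.

I = 0.2676∠65.4° A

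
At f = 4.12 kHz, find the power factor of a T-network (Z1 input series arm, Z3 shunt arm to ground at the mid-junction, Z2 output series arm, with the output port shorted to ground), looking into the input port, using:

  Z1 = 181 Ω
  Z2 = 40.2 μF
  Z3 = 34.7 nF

Step 1 — Angular frequency: ω = 2π·f = 2π·4120 = 2.589e+04 rad/s.
Step 2 — Component impedances:
  Z1: Z = R = 181 Ω
  Z2: Z = 1/(jωC) = -j/(ω·C) = 0 - j0.9609 Ω
  Z3: Z = 1/(jωC) = -j/(ω·C) = 0 - j1113 Ω
Step 3 — With the output port shorted to ground, the output series arm Z2 runs from the junction to ground; the shunt arm Z3 also runs from the junction to ground. They appear in parallel: Z3 || Z2 = 0 - j0.9601 Ω.
Step 4 — Series with input arm Z1: Z_in = Z1 + (Z3 || Z2) = 181 - j0.9601 Ω = 181∠-0.3° Ω.
Step 5 — Power factor: PF = cos(φ) = Re(Z)/|Z| = 181/181 = 1.
Step 6 — Type: Im(Z) = -0.9601 ⇒ leading (phase φ = -0.3°).

PF = 1 (leading, φ = -0.3°)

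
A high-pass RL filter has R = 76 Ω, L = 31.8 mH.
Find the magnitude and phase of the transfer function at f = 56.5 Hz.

Step 1 — Angular frequency: ω = 2π·56.5 = 355 rad/s.
Step 2 — Transfer function: H(jω) = jωL/(R + jωL).
Step 3 — Numerator jωL = j·11.29; denominator R + jωL = 76 + j11.29.
Step 4 — H = 0.02159 + j0.1453.
Step 5 — Magnitude: |H| = 0.1469 (-16.7 dB); phase: φ = 81.6°.

|H| = 0.1469 (-16.7 dB), φ = 81.6°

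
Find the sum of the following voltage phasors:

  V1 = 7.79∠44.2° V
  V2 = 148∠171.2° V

Step 1 — Convert each phasor to rectangular form:
  V1 = 7.79·(cos(44.2°) + j·sin(44.2°)) = 5.585 + j5.431 V
  V2 = 148·(cos(171.2°) + j·sin(171.2°)) = -146.3 + j22.64 V
Step 2 — Sum components: V_total = -140.7 + j28.07 V.
Step 3 — Convert to polar: |V_total| = 143.4 V, ∠V_total = 168.7°.

V_total = 143.4∠168.7° V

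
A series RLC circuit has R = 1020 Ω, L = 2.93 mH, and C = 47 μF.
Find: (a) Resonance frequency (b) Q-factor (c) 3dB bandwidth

Step 1 — Resonance condition Im(Z)=0 gives ω₀ = 1/√(LC).
Step 2 — ω₀ = 1/√(0.00293·4.7e-05) = 2695 rad/s.
Step 3 — f₀ = ω₀/(2π) = 428.9 Hz.
Step 4 — Series Q: Q = ω₀L/R = 2695·0.00293/1020 = 0.007741.
Step 5 — 3dB bandwidth: Δω = ω₀/Q = 3.481e+05 rad/s; BW = Δω/(2π) = 5.541e+04 Hz.

(a) f₀ = 428.9 Hz  (b) Q = 0.007741  (c) BW = 5.541e+04 Hz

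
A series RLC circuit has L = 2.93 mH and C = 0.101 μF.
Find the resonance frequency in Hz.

Step 1 — Resonance condition Im(Z)=0 gives ω₀ = 1/√(LC).
Step 2 — ω₀ = 1/√(0.00293·1.01e-07) = 5.813e+04 rad/s.
Step 3 — f₀ = ω₀/(2π) = 9252 Hz.

f₀ = 9252 Hz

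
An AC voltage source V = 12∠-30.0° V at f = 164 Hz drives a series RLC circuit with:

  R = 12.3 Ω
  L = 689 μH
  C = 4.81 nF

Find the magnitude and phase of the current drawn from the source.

Step 1 — Angular frequency: ω = 2π·f = 2π·164 = 1030 rad/s.
Step 2 — Component impedances:
  R: Z = R = 12.3 Ω
  L: Z = jωL = j·1030·0.000689 = 0 + j0.71 Ω
  C: Z = 1/(jωC) = -j/(ω·C) = 0 - j2.018e+05 Ω
Step 3 — Series combination: Z_total = R + L + C = 12.3 - j2.018e+05 Ω = 2.018e+05∠-90.0° Ω.
Step 4 — Source phasor: V = 12∠-30.0° V = 10.39 - j6 V.
Step 5 — Ohm's law: I = V / Z_total = (10.39 - j6) / (12.3 - j2.018e+05) = 2.974e-05 + j5.151e-05 A.
Step 6 — Convert to polar: |I| = 5.948e-05 A, ∠I = 60.0°.

I = 5.948e-05∠60.0° A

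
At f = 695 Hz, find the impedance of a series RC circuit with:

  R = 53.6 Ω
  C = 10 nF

Step 1 — Angular frequency: ω = 2π·f = 2π·695 = 4367 rad/s.
Step 2 — Component impedances:
  R: Z = R = 53.6 Ω
  C: Z = 1/(jωC) = -j/(ω·C) = 0 - j2.29e+04 Ω
Step 3 — Series combination: Z_total = R + C = 53.6 - j2.29e+04 Ω = 2.29e+04∠-89.9° Ω.

Z = 53.6 - j2.29e+04 Ω = 2.29e+04∠-89.9° Ω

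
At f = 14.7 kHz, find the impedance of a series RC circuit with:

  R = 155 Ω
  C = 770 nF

Step 1 — Angular frequency: ω = 2π·f = 2π·1.47e+04 = 9.236e+04 rad/s.
Step 2 — Component impedances:
  R: Z = R = 155 Ω
  C: Z = 1/(jωC) = -j/(ω·C) = 0 - j14.06 Ω
Step 3 — Series combination: Z_total = R + C = 155 - j14.06 Ω = 155.6∠-5.2° Ω.

Z = 155 - j14.06 Ω = 155.6∠-5.2° Ω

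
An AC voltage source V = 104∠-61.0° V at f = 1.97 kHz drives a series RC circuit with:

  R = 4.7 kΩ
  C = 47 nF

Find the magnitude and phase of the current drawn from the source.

Step 1 — Angular frequency: ω = 2π·f = 2π·1970 = 1.238e+04 rad/s.
Step 2 — Component impedances:
  R: Z = R = 4700 Ω
  C: Z = 1/(jωC) = -j/(ω·C) = 0 - j1719 Ω
Step 3 — Series combination: Z_total = R + C = 4700 - j1719 Ω = 5004∠-20.1° Ω.
Step 4 — Source phasor: V = 104∠-61.0° V = 50.42 - j90.96 V.
Step 5 — Ohm's law: I = V / Z_total = (50.42 - j90.96) / (4700 - j1719) = 0.01571 - j0.01361 A.
Step 6 — Convert to polar: |I| = 0.02078 A, ∠I = -40.9°.

I = 0.02078∠-40.9° A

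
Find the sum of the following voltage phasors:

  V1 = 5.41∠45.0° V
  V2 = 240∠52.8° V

Step 1 — Convert each phasor to rectangular form:
  V1 = 5.41·(cos(45.0°) + j·sin(45.0°)) = 3.825 + j3.825 V
  V2 = 240·(cos(52.8°) + j·sin(52.8°)) = 145.1 + j191.2 V
Step 2 — Sum components: V_total = 148.9 + j195 V.
Step 3 — Convert to polar: |V_total| = 245.4 V, ∠V_total = 52.6°.

V_total = 245.4∠52.6° V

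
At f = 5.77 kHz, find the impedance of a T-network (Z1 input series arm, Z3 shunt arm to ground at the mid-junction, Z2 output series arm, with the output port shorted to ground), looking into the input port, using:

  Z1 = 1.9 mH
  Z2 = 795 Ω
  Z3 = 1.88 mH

Step 1 — Angular frequency: ω = 2π·f = 2π·5770 = 3.625e+04 rad/s.
Step 2 — Component impedances:
  Z1: Z = jωL = j·3.625e+04·0.0019 = 0 + j68.88 Ω
  Z2: Z = R = 795 Ω
  Z3: Z = jωL = j·3.625e+04·0.00188 = 0 + j68.16 Ω
Step 3 — With the output port shorted to ground, the output series arm Z2 runs from the junction to ground; the shunt arm Z3 also runs from the junction to ground. They appear in parallel: Z3 || Z2 = 5.801 + j67.66 Ω.
Step 4 — Series with input arm Z1: Z_in = Z1 + (Z3 || Z2) = 5.801 + j136.5 Ω = 136.7∠87.6° Ω.

Z = 5.801 + j136.5 Ω = 136.7∠87.6° Ω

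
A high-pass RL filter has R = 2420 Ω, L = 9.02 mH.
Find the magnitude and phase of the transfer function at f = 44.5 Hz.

Step 1 — Angular frequency: ω = 2π·44.5 = 279.6 rad/s.
Step 2 — Transfer function: H(jω) = jωL/(R + jωL).
Step 3 — Numerator jωL = j·2.522; denominator R + jωL = 2420 + j2.522.
Step 4 — H = 1.086e-06 + j0.001042.
Step 5 — Magnitude: |H| = 0.001042 (-59.6 dB); phase: φ = 89.9°.

|H| = 0.001042 (-59.6 dB), φ = 89.9°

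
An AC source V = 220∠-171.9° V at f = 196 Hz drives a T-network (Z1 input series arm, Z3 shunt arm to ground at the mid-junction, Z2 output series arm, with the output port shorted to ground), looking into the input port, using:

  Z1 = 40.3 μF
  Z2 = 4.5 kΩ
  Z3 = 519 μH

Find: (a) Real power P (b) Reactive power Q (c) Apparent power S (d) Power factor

Step 1 — Angular frequency: ω = 2π·f = 2π·196 = 1232 rad/s.
Step 2 — Component impedances:
  Z1: Z = 1/(jωC) = -j/(ω·C) = 0 - j20.15 Ω
  Z2: Z = R = 4500 Ω
  Z3: Z = jωL = j·1232·0.000519 = 0 + j0.6392 Ω
Step 3 — With the output port shorted to ground, the output series arm Z2 runs from the junction to ground; the shunt arm Z3 also runs from the junction to ground. They appear in parallel: Z3 || Z2 = 9.078e-05 + j0.6392 Ω.
Step 4 — Series with input arm Z1: Z_in = Z1 + (Z3 || Z2) = 9.078e-05 - j19.51 Ω = 19.51∠-90.0° Ω.
Step 5 — Source phasor: V = 220∠-171.9° V = -217.8 - j31 V.
Step 6 — Current: I = V / Z = 1.589 - j11.16 A = 11.28∠-81.9° A.
Step 7 — Complex power: S = V·I* = 0.01154 - j2481 VA.
Step 8 — Real power: P = Re(S) = 0.01154 W.
Step 9 — Reactive power: Q = Im(S) = -2481 VAR.
Step 10 — Apparent power: |S| = 2481 VA.
Step 11 — Power factor: PF = P/|S| = 4.653e-06 (leading).

(a) P = 0.01154 W  (b) Q = -2481 VAR  (c) S = 2481 VA  (d) PF = 4.653e-06 (leading)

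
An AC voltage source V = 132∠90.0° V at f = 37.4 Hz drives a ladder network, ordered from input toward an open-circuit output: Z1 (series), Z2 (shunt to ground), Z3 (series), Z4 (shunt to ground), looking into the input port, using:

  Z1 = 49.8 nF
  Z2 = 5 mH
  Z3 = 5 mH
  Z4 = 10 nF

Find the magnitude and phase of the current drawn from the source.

Step 1 — Angular frequency: ω = 2π·f = 2π·37.4 = 235 rad/s.
Step 2 — Component impedances:
  Z1: Z = 1/(jωC) = -j/(ω·C) = 0 - j8.545e+04 Ω
  Z2: Z = jωL = j·235·0.005 = 0 + j1.175 Ω
  Z3: Z = jωL = j·235·0.005 = 0 + j1.175 Ω
  Z4: Z = 1/(jωC) = -j/(ω·C) = 0 - j4.255e+05 Ω
Step 3 — Ladder network (open output): work backward from the far end, alternating series and parallel combinations. Z_in = 0 - j8.545e+04 Ω = 8.545e+04∠-90.0° Ω.
Step 4 — Source phasor: V = 132∠90.0° V = 0 + j132 V.
Step 5 — Ohm's law: I = V / Z_total = (0 + j132) / (0 - j8.545e+04) = -0.001545 A.
Step 6 — Convert to polar: |I| = 0.001545 A, ∠I = 180.0°.

I = 0.001545∠180.0° A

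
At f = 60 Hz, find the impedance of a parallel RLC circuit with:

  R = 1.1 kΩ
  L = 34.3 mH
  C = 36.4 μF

Step 1 — Angular frequency: ω = 2π·f = 2π·60 = 377 rad/s.
Step 2 — Component impedances:
  R: Z = R = 1100 Ω
  L: Z = jωL = j·377·0.0343 = 0 + j12.93 Ω
  C: Z = 1/(jωC) = -j/(ω·C) = 0 - j72.87 Ω
Step 3 — Parallel combination: 1/Z_total = 1/R + 1/L + 1/C; Z_total = 0.2246 + j15.72 Ω = 15.72∠89.2° Ω.

Z = 0.2246 + j15.72 Ω = 15.72∠89.2° Ω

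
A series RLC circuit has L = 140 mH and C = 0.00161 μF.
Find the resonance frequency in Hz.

Step 1 — Resonance condition Im(Z)=0 gives ω₀ = 1/√(LC).
Step 2 — ω₀ = 1/√(0.14·1.61e-09) = 6.661e+04 rad/s.
Step 3 — f₀ = ω₀/(2π) = 1.06e+04 Hz.

f₀ = 1.06e+04 Hz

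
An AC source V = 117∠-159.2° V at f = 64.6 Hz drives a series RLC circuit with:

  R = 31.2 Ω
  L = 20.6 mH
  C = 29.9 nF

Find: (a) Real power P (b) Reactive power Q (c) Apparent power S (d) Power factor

Step 1 — Angular frequency: ω = 2π·f = 2π·64.6 = 405.9 rad/s.
Step 2 — Component impedances:
  R: Z = R = 31.2 Ω
  L: Z = jωL = j·405.9·0.0206 = 0 + j8.361 Ω
  C: Z = 1/(jωC) = -j/(ω·C) = 0 - j8.24e+04 Ω
Step 3 — Series combination: Z_total = R + L + C = 31.2 - j8.239e+04 Ω = 8.239e+04∠-90.0° Ω.
Step 4 — Source phasor: V = 117∠-159.2° V = -109.4 - j41.55 V.
Step 5 — Current: I = V / Z = 0.0005038 - j0.001328 A = 0.00142∠-69.2° A.
Step 6 — Complex power: S = V·I* = 6.292e-05 - j0.1661 VA.
Step 7 — Real power: P = Re(S) = 6.292e-05 W.
Step 8 — Reactive power: Q = Im(S) = -0.1661 VAR.
Step 9 — Apparent power: |S| = 0.1661 VA.
Step 10 — Power factor: PF = P/|S| = 0.0003787 (leading).

(a) P = 6.292e-05 W  (b) Q = -0.1661 VAR  (c) S = 0.1661 VA  (d) PF = 0.0003787 (leading)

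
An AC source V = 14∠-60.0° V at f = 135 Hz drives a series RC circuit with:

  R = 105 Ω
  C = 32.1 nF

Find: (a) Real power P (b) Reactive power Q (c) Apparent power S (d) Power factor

Step 1 — Angular frequency: ω = 2π·f = 2π·135 = 848.2 rad/s.
Step 2 — Component impedances:
  R: Z = R = 105 Ω
  C: Z = 1/(jωC) = -j/(ω·C) = 0 - j3.673e+04 Ω
Step 3 — Series combination: Z_total = R + C = 105 - j3.673e+04 Ω = 3.673e+04∠-89.8° Ω.
Step 4 — Source phasor: V = 14∠-60.0° V = 7 - j12.12 V.
Step 5 — Current: I = V / Z = 0.0003307 + j0.0001897 A = 0.0003812∠29.8° A.
Step 6 — Complex power: S = V·I* = 1.526e-05 - j0.005337 VA.
Step 7 — Real power: P = Re(S) = 1.526e-05 W.
Step 8 — Reactive power: Q = Im(S) = -0.005337 VAR.
Step 9 — Apparent power: |S| = 0.005337 VA.
Step 10 — Power factor: PF = P/|S| = 0.002859 (leading).

(a) P = 1.526e-05 W  (b) Q = -0.005337 VAR  (c) S = 0.005337 VA  (d) PF = 0.002859 (leading)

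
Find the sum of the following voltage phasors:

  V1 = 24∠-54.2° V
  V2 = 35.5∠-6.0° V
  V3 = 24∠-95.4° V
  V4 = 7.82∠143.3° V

Step 1 — Convert each phasor to rectangular form:
  V1 = 24·(cos(-54.2°) + j·sin(-54.2°)) = 14.04 - j19.47 V
  V2 = 35.5·(cos(-6.0°) + j·sin(-6.0°)) = 35.31 - j3.711 V
  V3 = 24·(cos(-95.4°) + j·sin(-95.4°)) = -2.259 - j23.89 V
  V4 = 7.82·(cos(143.3°) + j·sin(143.3°)) = -6.27 + j4.673 V
Step 2 — Sum components: V_total = 40.82 - j42.4 V.
Step 3 — Convert to polar: |V_total| = 58.85 V, ∠V_total = -46.1°.

V_total = 58.85∠-46.1° V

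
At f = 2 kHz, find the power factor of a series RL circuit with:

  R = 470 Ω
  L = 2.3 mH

Step 1 — Angular frequency: ω = 2π·f = 2π·2000 = 1.257e+04 rad/s.
Step 2 — Component impedances:
  R: Z = R = 470 Ω
  L: Z = jωL = j·1.257e+04·0.0023 = 0 + j28.9 Ω
Step 3 — Series combination: Z_total = R + L = 470 + j28.9 Ω = 470.9∠3.5° Ω.
Step 4 — Power factor: PF = cos(φ) = Re(Z)/|Z| = 470/470.9 = 0.9981.
Step 5 — Type: Im(Z) = 28.9 ⇒ lagging (phase φ = 3.5°).

PF = 0.9981 (lagging, φ = 3.5°)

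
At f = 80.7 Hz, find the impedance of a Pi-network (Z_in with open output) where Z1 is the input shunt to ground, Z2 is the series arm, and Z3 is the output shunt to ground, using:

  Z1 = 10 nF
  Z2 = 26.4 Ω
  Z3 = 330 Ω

Step 1 — Angular frequency: ω = 2π·f = 2π·80.7 = 507.1 rad/s.
Step 2 — Component impedances:
  Z1: Z = 1/(jωC) = -j/(ω·C) = 0 - j1.972e+05 Ω
  Z2: Z = R = 26.4 Ω
  Z3: Z = R = 330 Ω
Step 3 — With open output, the series arm Z2 and the output shunt Z3 appear in series to ground: Z2 + Z3 = 356.4 Ω.
Step 4 — Parallel with input shunt Z1: Z_in = Z1 || (Z2 + Z3) = 356.4 - j0.6441 Ω = 356.4∠-0.1° Ω.

Z = 356.4 - j0.6441 Ω = 356.4∠-0.1° Ω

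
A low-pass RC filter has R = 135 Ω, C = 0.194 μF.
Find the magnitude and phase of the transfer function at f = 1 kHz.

Step 1 — Angular frequency: ω = 2π·1000 = 6283 rad/s.
Step 2 — Transfer function: H(jω) = 1/(1 + jωRC).
Step 3 — Denominator: 1 + jωRC = 1 + j·6283·135·1.94e-07 = 1 + j0.1646.
Step 4 — H = 0.9736 - j0.1602.
Step 5 — Magnitude: |H| = 0.9867 (-0.1 dB); phase: φ = -9.3°.

|H| = 0.9867 (-0.1 dB), φ = -9.3°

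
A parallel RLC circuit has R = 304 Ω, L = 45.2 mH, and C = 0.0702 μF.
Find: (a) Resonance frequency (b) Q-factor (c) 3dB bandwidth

Step 1 — Resonance: ω₀ = 1/√(LC) = 1/√(0.0452·7.02e-08) = 1.775e+04 rad/s.
Step 2 — f₀ = ω₀/(2π) = 2825 Hz.
Step 3 — Parallel Q: Q = R/(ω₀L) = 304/(1.775e+04·0.0452) = 0.3789.
Step 4 — Bandwidth: Δω = ω₀/Q = 4.686e+04 rad/s; BW = Δω/(2π) = 7458 Hz.

(a) f₀ = 2825 Hz  (b) Q = 0.3789  (c) BW = 7458 Hz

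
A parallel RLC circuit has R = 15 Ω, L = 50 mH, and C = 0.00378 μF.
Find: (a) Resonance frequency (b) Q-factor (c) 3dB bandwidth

Step 1 — Resonance: ω₀ = 1/√(LC) = 1/√(0.05·3.78e-09) = 7.274e+04 rad/s.
Step 2 — f₀ = ω₀/(2π) = 1.158e+04 Hz.
Step 3 — Parallel Q: Q = R/(ω₀L) = 15/(7.274e+04·0.05) = 0.004124.
Step 4 — Bandwidth: Δω = ω₀/Q = 1.764e+07 rad/s; BW = Δω/(2π) = 2.807e+06 Hz.

(a) f₀ = 1.158e+04 Hz  (b) Q = 0.004124  (c) BW = 2.807e+06 Hz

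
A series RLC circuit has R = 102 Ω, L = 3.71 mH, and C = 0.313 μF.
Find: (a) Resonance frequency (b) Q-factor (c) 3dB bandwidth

Step 1 — Resonance: ω₀ = 1/√(LC) = 1/√(0.00371·3.13e-07) = 2.935e+04 rad/s.
Step 2 — f₀ = ω₀/(2π) = 4670 Hz.
Step 3 — Series Q: Q = ω₀L/R = 2.935e+04·0.00371/102 = 1.067.
Step 4 — Bandwidth: Δω = ω₀/Q = 2.749e+04 rad/s; BW = Δω/(2π) = 4376 Hz.

(a) f₀ = 4670 Hz  (b) Q = 1.067  (c) BW = 4376 Hz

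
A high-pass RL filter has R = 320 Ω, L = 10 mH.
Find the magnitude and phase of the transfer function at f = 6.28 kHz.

Step 1 — Angular frequency: ω = 2π·6280 = 3.946e+04 rad/s.
Step 2 — Transfer function: H(jω) = jωL/(R + jωL).
Step 3 — Numerator jωL = j·394.6; denominator R + jωL = 320 + j394.6.
Step 4 — H = 0.6032 + j0.4892.
Step 5 — Magnitude: |H| = 0.7767 (-2.2 dB); phase: φ = 39.0°.

|H| = 0.7767 (-2.2 dB), φ = 39.0°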